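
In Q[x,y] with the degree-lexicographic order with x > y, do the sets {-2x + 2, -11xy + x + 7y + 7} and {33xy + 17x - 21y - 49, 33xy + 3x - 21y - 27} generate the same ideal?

No, the ideals differ.

Two ideals are equal iff their reduced Gröbner bases coincide (the reduced basis is unique for a fixed ordering).
Buchberger on the first generating set:
f_1 = -2x + 2, LT = x.
f_2 = -11xy + x + 7y + 7, LT = xy.

S(f_1,f_2): lcm = xy. S = 1/11x - 4/11y + 7/11.
  leading term x: subtract (-1/22)·f_1 from 1/11x - 4/11y + 7/11 → -4/11y + 8/11
  leading term y: no divisor's leading term divides it; move -4/11y to the remainder.
  leading term 1: no divisor's leading term divides it; move 8/11 to the remainder.
  remainder -4/11y + 8/11 ≠ 0; add g_3 = -4/11y + 8/11 to the basis.

The other S-polynomials (S(f_1,g_3), S(f_2,g_3)) all reduce to 0 modulo the current basis, so we have a Gröbner basis.
Inter-reduce: drop elements whose leading term is divisible by another's, tail-reduce, and make monic.
Reduced Gröbner basis: {x - 1, y - 2}.

Buchberger on the second generating set:
h_1 = 33xy + 17x - 21y - 49, LT = xy.
h_2 = 33xy + 3x - 21y - 27, LT = xy.

S(h_1,h_2): lcm = xy. S = 14/33x - 2/3.
  leading term x: no divisor's leading term divides it; move 14/33x to the remainder.
  leading term 1: no divisor's leading term divides it; move -2/3 to the remainder.
  remainder 14/33x - 2/3 ≠ 0; add k_3 = 14/33x - 2/3 to the basis.

S(h_1,k_3): lcm = xy. S = 17/33x + 72/77y - 49/33.
  leading term x: subtract (17/14)·k_3 from 17/33x + 72/77y - 49/33 → 72/77y - 52/77
  leading term y: no divisor's leading term divides it; move 72/77y to the remainder.
  leading term 1: no divisor's leading term divides it; move -52/77 to the remainder.
  remainder 72/77y - 52/77 ≠ 0; add k_4 = 72/77y - 52/77 to the basis.

The other S-polynomials (S(h_2,k_3), S(h_1,k_4), S(h_2,k_4), S(k_3,k_4)) all reduce to 0 modulo the current basis, so we have a Gröbner basis.
Inter-reduce: drop elements whose leading term is divisible by another's, tail-reduce, and make monic.
Reduced Gröbner basis: {x - 11/7, y - 13/18}.

Since the reduced bases disagree, the two ideals are not the same.
The same test decides containment: I ⊆ J iff every generator of I reduces to 0 modulo a Gröbner basis of J.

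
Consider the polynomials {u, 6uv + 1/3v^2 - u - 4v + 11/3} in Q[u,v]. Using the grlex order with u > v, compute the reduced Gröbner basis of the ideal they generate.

G = {v^2 - 12v + 11, u}

The reduced Gröbner basis is the canonical form of the ideal for this ordering.

f_1 = u, LT = u.
f_2 = 6uv + 1/3v^2 - u - 4v + 11/3, LT = uv.

S(f_1,f_2): lcm = uv. S = -1/18v^2 + 1/6u + 2/3v - 11/18.
  leading term v^2: no divisor's leading term divides it; move -1/18v^2 to the remainder.
  leading term u: subtract (1/6)·f_1 from 1/6u + 2/3v - 11/18 → 2/3v - 11/18
  leading term v: no divisor's leading term divides it; move 2/3v to the remainder.
  leading term 1: no divisor's leading term divides it; move -11/18 to the remainder.
  remainder -1/18v^2 + 2/3v - 11/18 ≠ 0; add g_3 = -1/18v^2 + 2/3v - 11/18 to the basis.

The other S-polynomials (S(f_1,g_3), S(f_2,g_3)) all reduce to 0 modulo the current basis, so we have a Gröbner basis.
Inter-reduce: drop elements whose leading term is divisible by another's, tail-reduce, and make monic.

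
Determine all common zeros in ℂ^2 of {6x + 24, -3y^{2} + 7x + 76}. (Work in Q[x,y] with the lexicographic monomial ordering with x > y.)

{(-4, -4), (-4, 4)}

Compute a lex Gröbner basis by Buchberger's algorithm.
f_1 = 6x + 24, LT = x.
f_2 = 7x - 3y^{2} + 76, LT = x.

S(f_1,f_2): lcm = x. S = \tfrac{3}{7}y^{2} - \tfrac{48}{7}.
  leading term y^{2}: no divisor's leading term divides it; move \tfrac{3}{7}y^{2} to the remainder.
  leading term 1: no divisor's leading term divides it; move -\tfrac{48}{7} to the remainder.
  remainder \tfrac{3}{7}y^{2} - \tfrac{48}{7} ≠ 0; add h_3 = \tfrac{3}{7}y^{2} - \tfrac{48}{7} to the basis.

The other S-polynomials (S(f_1,h_3), S(f_2,h_3)) all reduce to 0 modulo the current basis, so we have a Gröbner basis.
Inter-reduce: drop elements whose leading term is divisible by another's, tail-reduce, and make monic.
Reduced Gröbner basis: {x + 4, y^{2} - 16}.

Since the basis is lex-ordered, y^{2} - 16 is univariate in y. Its roots are {-4, 4}. Back-substituting each root into the other basis elements fixes the other coordinates.
  y = -4: the earlier basis element becomes x + 4 = 0, giving x = -4 — point (-4, -4).
  y = 4: the earlier basis element becomes x + 4 = 0, giving x = -4 — point (-4, 4).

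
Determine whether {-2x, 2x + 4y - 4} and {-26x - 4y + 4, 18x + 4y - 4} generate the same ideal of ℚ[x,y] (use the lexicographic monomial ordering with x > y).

Yes, the ideals are equal.

Equality of ideals is decidable: compute both reduced Gröbner bases (unique for the ordering) and check whether they agree.
Buchberger on the first generating set:
f_1 = -2x, LT = x.
f_2 = 2x + 4y - 4, LT = x.

S(f_1,f_2): lcm = x. S = -2y + 2.
  leading term y: no divisor's leading term divides it; move -2y to the remainder.
  leading term 1: no divisor's leading term divides it; move 2 to the remainder.
  remainder -2y + 2 ≠ 0; add g_3 = -2y + 2 to the basis.

S(f_1,g_3): leading monomials are coprime, so the S-polynomial reduces to 0 (Buchberger's first criterion).
S(f_2,g_3): leading monomials are coprime, so the S-polynomial reduces to 0 (Buchberger's first criterion).
Every S-polynomial of the final basis reduces to 0, so we have a Gröbner basis.
Inter-reduce: drop elements whose leading term is divisible by another's, tail-reduce, and make monic.
Reduced Gröbner basis: {x, y - 1}.

Buchberger on the second generating set:
h_1 = -26x - 4y + 4, LT = x.
h_2 = 18x + 4y - 4, LT = x.

S(h_1,h_2): lcm = x. S = -8/117y + 8/117.
  leading term y: no divisor's leading term divides it; move -8/117y to the remainder.
  leading term 1: no divisor's leading term divides it; move 8/117 to the remainder.
  remainder -8/117y + 8/117 ≠ 0; add k_3 = -8/117y + 8/117 to the basis.

S(h_1,k_3): leading monomials are coprime, so the S-polynomial reduces to 0 (Buchberger's first criterion).
S(h_2,k_3): leading monomials are coprime, so the S-polynomial reduces to 0 (Buchberger's first criterion).
Every S-polynomial of the final basis reduces to 0, so we have a Gröbner basis.
Inter-reduce: drop elements whose leading term is divisible by another's, tail-reduce, and make monic.
Reduced Gröbner basis: {x, y - 1}.

The two bases agree; hence the ideals are identical.
The same test decides containment: I ⊆ J iff every generator of I reduces to 0 modulo a Gröbner basis of J.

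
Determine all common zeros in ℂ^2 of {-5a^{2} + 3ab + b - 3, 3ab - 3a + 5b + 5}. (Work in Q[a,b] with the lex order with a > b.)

Compute a lex Gröbner basis by Buchberger's algorithm.
f_1 = -5a^{2} + 3ab + b - 3, LT = a^{2}.
f_2 = 3ab - 3a + 5b + 5, LT = ab.

S(f_1,f_2): lcm = a^{2}b. S = a^{2} - \tfrac{3}{5}ab^{2} - \tfrac{5}{3}ab - \tfrac{5}{3}a - \tfrac{1}{5}b^{2} + \tfrac{3}{5}b.
  leading term a^{2}: subtract (-\tfrac{1}{5})·f_1 from a^{2} - \tfrac{3}{5}ab^{2} - \tfrac{5}{3}ab - \tfrac{5}{3}a - \tfrac{1}{5}b^{2} + \tfrac{3}{5}b → -\tfrac{3}{5}ab^{2} - \tfrac{16}{15}ab - \tfrac{5}{3}a - \tfrac{1}{5}b^{2} + \tfrac{4}{5}b - \tfrac{3}{5}
  leading term ab^{2}: subtract (-\tfrac{1}{5}b)·f_2 from -\tfrac{3}{5}ab^{2} - \tfrac{16}{15}ab - \tfrac{5}{3}a - \tfrac{1}{5}b^{2} + \tfrac{4}{5}b - \tfrac{3}{5} → -\tfrac{5}{3}ab - \tfrac{5}{3}a + \tfrac{4}{5}b^{2} + \tfrac{9}{5}b - \tfrac{3}{5}
  leading term ab: subtract (-\tfrac{5}{9})·f_2 from -\tfrac{5}{3}ab - \tfrac{5}{3}a + \tfrac{4}{5}b^{2} + \tfrac{9}{5}b - \tfrac{3}{5} → -\tfrac{10}{3}a + \tfrac{4}{5}b^{2} + \tfrac{206}{45}b + \tfrac{98}{45}
  leading term a: no divisor's leading term divides it; move -\tfrac{10}{3}a to the remainder.
  leading term b^{2}: no divisor's leading term divides it; move \tfrac{4}{5}b^{2} to the remainder.
  leading term b: no divisor's leading term divides it; move \tfrac{206}{45}b to the remainder.
  leading term 1: no divisor's leading term divides it; move \tfrac{98}{45} to the remainder.
  remainder -\tfrac{10}{3}a + \tfrac{4}{5}b^{2} + \tfrac{206}{45}b + \tfrac{98}{45} ≠ 0; add h_3 = -\tfrac{10}{3}a + \tfrac{4}{5}b^{2} + \tfrac{206}{45}b + \tfrac{98}{45} to the basis.

S(f_2,h_3): lcm = ab. S = -a + \tfrac{6}{25}b^{3} + \tfrac{103}{75}b^{2} + \tfrac{58}{25}b + \tfrac{5}{3}.
  leading term a: subtract (\tfrac{3}{10})·h_3 from -a + \tfrac{6}{25}b^{3} + \tfrac{103}{75}b^{2} + \tfrac{58}{25}b + \tfrac{5}{3} → \tfrac{6}{25}b^{3} + \tfrac{17}{15}b^{2} + \tfrac{71}{75}b + \tfrac{76}{75}
  leading term b^{3}: no divisor's leading term divides it; move \tfrac{6}{25}b^{3} to the remainder.
  leading term b^{2}: no divisor's leading term divides it; move \tfrac{17}{15}b^{2} to the remainder.
  leading term b: no divisor's leading term divides it; move \tfrac{71}{75}b to the remainder.
  leading term 1: no divisor's leading term divides it; move \tfrac{76}{75} to the remainder.
  remainder \tfrac{6}{25}b^{3} + \tfrac{17}{15}b^{2} + \tfrac{71}{75}b + \tfrac{76}{75} ≠ 0; add h_4 = \tfrac{6}{25}b^{3} + \tfrac{17}{15}b^{2} + \tfrac{71}{75}b + \tfrac{76}{75} to the basis.

The other S-polynomials (S(f_1,h_3), S(f_1,h_4), S(f_2,h_4), S(h_3,h_4)) all reduce to 0 modulo the current basis, so we have a Gröbner basis.
Inter-reduce: drop elements whose leading term is divisible by another's, tail-reduce, and make monic.
Reduced Gröbner basis: {a - \tfrac{6}{25}b^{2} - \tfrac{103}{75}b - \tfrac{49}{75}, b^{3} + \tfrac{85}{18}b^{2} + \tfrac{71}{18}b + \tfrac{38}{9}}.

A lex Gröbner basis eliminates variables successively. Here b^{3} + \tfrac{85}{18}b^{2} + \tfrac{71}{18}b + \tfrac{38}{9} depends only on b, with roots {-4, -13/36 - sqrt(1199)*I/36, -13/36 + sqrt(1199)*I/36}; lifting each root through the earlier basis elements recovers the full solutions.
  b = -4: the earlier basis element becomes a + 1 = 0, giving a = -1 — point (-1, -4).
  b = -13/36 - sqrt(1199)*I/36: the earlier basis element becomes a + 1/30 + sqrt(1199)*I/30 = 0, giving a = -1/30 - sqrt(1199)*I/30 — point (-1/30 - sqrt(1199)*I/30, -13/36 - sqrt(1199)*I/36).
  b = -13/36 + sqrt(1199)*I/36: the earlier basis element becomes a + 1/30 - sqrt(1199)*I/30 = 0, giving a = -1/30 + sqrt(1199)*I/30 — point (-1/30 + sqrt(1199)*I/30, -13/36 + sqrt(1199)*I/36).
Substituting each solution back into the original system confirms all equations vanish.

{(-1, -4), (-1/30 - sqrt(1199)*I/30, -13/36 - sqrt(1199)*I/36), (-1/30 + sqrt(1199)*I/30, -13/36 + sqrt(1199)*I/36)}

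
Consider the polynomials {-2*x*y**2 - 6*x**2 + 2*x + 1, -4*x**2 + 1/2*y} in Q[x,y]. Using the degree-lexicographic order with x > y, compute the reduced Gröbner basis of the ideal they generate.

f_1 = -2*x*y**2 - 6*x**2 + 2*x + 1, LT = x*y**2.
f_2 = -4*x**2 + 1/2*y, LT = x**2.

S(f_1,f_2): lcm = x**2*y**2. S = 3*x**3 + 1/8*y**3 - x**2 - 1/2*x.
  reduce S modulo (f_1, f_2):
  remainder 1/8*y**3 + 3/8*x*y - 1/2*x - 1/8*y ≠ 0; add g_3 = 1/8*y**3 + 3/8*x*y - 1/2*x - 1/8*y to the basis.

The other S-polynomials (S(f_1,g_3), S(f_2,g_3)) all reduce to 0 modulo the current basis, so we have a Gröbner basis.

G = {x*y**2 - x + 3/8*y - 1/2, y**3 + 3*x*y - 4*x - y, x**2 - 1/8*y}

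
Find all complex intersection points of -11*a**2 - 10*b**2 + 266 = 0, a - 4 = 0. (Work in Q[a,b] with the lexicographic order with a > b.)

{(4, -3), (4, 3)}

Compute a lex Gröbner basis by Buchberger's algorithm.
f_1 = -11*a**2 - 10*b**2 + 266, LT = a**2.
f_2 = a - 4, LT = a.

S(f_1,f_2): lcm = a**2. S = 4*a + 10/11*b**2 - 266/11.
  reduce S modulo (f_1, f_2):
  remainder 10/11*b**2 - 90/11 ≠ 0; add h_3 = 10/11*b**2 - 90/11 to the basis.

The other S-polynomials (S(f_1,h_3), S(f_2,h_3)) all reduce to 0 modulo the current basis, so we have a Gröbner basis.
Inter-reduce: drop elements whose leading term is divisible by another's, tail-reduce, and make monic.
Reduced Gröbner basis: {a - 4, b**2 - 9}.

Since the basis is lex-ordered, b**2 - 9 is univariate in b. Its roots are {-3, 3}. Back-substituting each root into the other basis elements fixes the other coordinates.
  b = -3: the earlier basis element becomes a - 4 = 0, giving a = 4 — point (4, -3).
  b = 3: the earlier basis element becomes a - 4 = 0, giving a = 4 — point (4, 3).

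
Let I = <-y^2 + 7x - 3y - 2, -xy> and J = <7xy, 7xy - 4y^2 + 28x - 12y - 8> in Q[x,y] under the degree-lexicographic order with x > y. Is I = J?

Yes, the ideals are equal.

For a fixed monomial order, each ideal has a unique reduced Gröbner basis; comparing bases decides equality.
Buchberger on the first generating set:
f_1 = -y^2 + 7x - 3y - 2, LT = y^2.
f_2 = -xy, LT = xy.

S(f_1,f_2): lcm = xy^2. S = -7x^2 + 3xy + 2x.
  reduce S modulo (f_1, f_2):
  remainder -7x^2 + 2x ≠ 0; add g_3 = -7x^2 + 2x to the basis.

The other S-polynomials (S(f_1,g_3), S(f_2,g_3)) all reduce to 0 modulo the current basis, so we have a Gröbner basis.
Inter-reduce: drop elements whose leading term is divisible by another's, tail-reduce, and make monic.
Reduced Gröbner basis: {x^2 - 2/7x, xy, y^2 - 7x + 3y + 2}.

Buchberger on the second generating set:
h_1 = 7xy, LT = xy.
h_2 = 7xy - 4y^2 + 28x - 12y - 8, LT = xy.

S(h_1,h_2): lcm = xy. S = 4/7y^2 - 4x + 12/7y + 8/7.
  reduce S modulo (h_1, h_2):
  remainder 4/7y^2 - 4x + 12/7y + 8/7 ≠ 0; add k_3 = 4/7y^2 - 4x + 12/7y + 8/7 to the basis.

S(h_1,k_3): lcm = xy^2. S = 7x^2 - 3xy - 2x.
  reduce S modulo (h_1, h_2, k_3):
  remainder 7x^2 - 2x ≠ 0; add k_4 = 7x^2 - 2x to the basis.

The other S-polynomials (S(h_2,k_3), S(h_1,k_4), S(h_2,k_4), S(k_3,k_4)) all reduce to 0 modulo the current basis, so we have a Gröbner basis.
Inter-reduce: drop elements whose leading term is divisible by another's, tail-reduce, and make monic.
Reduced Gröbner basis: {x^2 - 2/7x, xy, y^2 - 7x + 3y + 2}.

The two bases agree; hence the ideals are identical.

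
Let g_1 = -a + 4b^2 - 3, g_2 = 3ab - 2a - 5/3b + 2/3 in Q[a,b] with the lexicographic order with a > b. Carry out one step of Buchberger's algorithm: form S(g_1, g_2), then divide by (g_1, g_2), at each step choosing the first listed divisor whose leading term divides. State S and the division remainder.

S(g_1, g_2) = 2/3a - 4b^3 + 32/9b - 2/9; remainder on division = -4b^3 + 8/3b^2 + 32/9b - 20/9.

lcm(LM(g_1), LM(g_2)) = ab.
S = (lcm/LT(g_1))·g_1 − (lcm/LT(g_2))·g_2 = 2/3a - 4b^3 + 32/9b - 2/9.
Reduce S modulo (g_1, g_2) in that order:
  leading term a: subtract (-2/3)·g_1 from 2/3a - 4b^3 + 32/9b - 2/9 → -4b^3 + 8/3b^2 + 32/9b - 20/9
  leading term b^3: no divisor's leading term divides it; move -4b^3 to the remainder.
  leading term b^2: no divisor's leading term divides it; move 8/3b^2 to the remainder.
  leading term b: no divisor's leading term divides it; move 32/9b to the remainder.
  leading term 1: no divisor's leading term divides it; move -20/9 to the remainder.
The remainder -4b^3 + 8/3b^2 + 32/9b - 20/9 is nonzero, so it would be added as the next basis element.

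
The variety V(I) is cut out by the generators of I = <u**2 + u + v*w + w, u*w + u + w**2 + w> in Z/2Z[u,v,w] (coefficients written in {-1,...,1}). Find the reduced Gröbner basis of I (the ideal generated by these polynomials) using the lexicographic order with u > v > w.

G = {u**2 + u + v*w + w, u*w + u + w**2 + w, v*w**2 + v*w + w**3 + w**2}

f_1 = u**2 + u + v*w + w, LT = u**2.
f_2 = u*w + u + w**2 + w, LT = u*w.

S(f_1,f_2): lcm = u**2*w. S = u**2 + u*w**2 + v*w**2 + w**2.
  leading term u**2: subtract (1)·f_1 from u**2 + u*w**2 + v*w**2 + w**2 → u*w**2 + u + v*w**2 + v*w + w**2 + w
  leading term u*w**2: subtract (w)·f_2 from u*w**2 + u + v*w**2 + v*w + w**2 + w → u*w + u + v*w**2 + v*w + w**3 + w
  leading term u*w: subtract (1)·f_2 from u*w + u + v*w**2 + v*w + w**3 + w → v*w**2 + v*w + w**3 + w**2
  leading term v*w**2: no divisor's leading term divides it; move v*w**2 to the remainder.
  leading term v*w: no divisor's leading term divides it; move v*w to the remainder.
  leading term w**3: no divisor's leading term divides it; move w**3 to the remainder.
  leading term w**2: no divisor's leading term divides it; move w**2 to the remainder.
  remainder v*w**2 + v*w + w**3 + w**2 ≠ 0; add g_3 = v*w**2 + v*w + w**3 + w**2 to the basis.

S(f_1,g_3): leading monomials are coprime, so the S-polynomial reduces to 0 (Buchberger's first criterion).
S(f_2,g_3): lcm = u*v*w**2. S = u*w**3 + u*w**2 + v*w**3 + v*w**2.
  leading term u*w**3: subtract (w**2)·f_2 from u*w**3 + u*w**2 + v*w**3 + v*w**2 → v*w**3 + v*w**2 + w**4 + w**3
  leading term v*w**3: subtract (w)·g_3 from v*w**3 + v*w**2 + w**4 + w**3 → 0
  remainder 0.

Every S-polynomial of the final basis reduces to 0, so we have a Gröbner basis.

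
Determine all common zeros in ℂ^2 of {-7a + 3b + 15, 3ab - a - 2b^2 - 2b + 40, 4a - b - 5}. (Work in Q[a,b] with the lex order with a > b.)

{(0, -5)}

Compute a lex Gröbner basis by Buchberger's algorithm.
f_1 = -7a + 3b + 15, LT = a.
f_2 = 3ab - a - 2b^2 - 2b + 40, LT = ab.
f_3 = 4a - b - 5, LT = a.

S(f_1,f_2): lcm = ab. S = 1/3a + 5/21b^2 - 31/21b - 40/3.
  reduce S modulo (f_1, f_2, f_3):
  remainder 5/21b^2 - 4/3b - 265/21 ≠ 0; add h_4 = 5/21b^2 - 4/3b - 265/21 to the basis.

S(f_1,f_3): lcm = a. S = -5/28b - 25/28.
  reduce S modulo (f_1, f_2, f_3, h_4):
  remainder -5/28b - 25/28 ≠ 0; add h_5 = -5/28b - 25/28 to the basis.

The other S-polynomials (S(f_2,f_3), S(f_1,h_4), S(f_2,h_4), S(f_3,h_4), S(f_1,h_5), S(f_2,h_5), S(f_3,h_5), S(h_4,h_5)) all reduce to 0 modulo the current basis, so we have a Gröbner basis.
Inter-reduce: drop elements whose leading term is divisible by another's, tail-reduce, and make monic.
Reduced Gröbner basis: {a, b + 5}.

From the last basis element, b + 5 = 0, so b takes values in {-5}. Each choice, substituted upward through the basis, yields the corresponding point(s) of the solution set.
  b = -5: the earlier basis element becomes a = 0, giving a = 0 — point (0, -5).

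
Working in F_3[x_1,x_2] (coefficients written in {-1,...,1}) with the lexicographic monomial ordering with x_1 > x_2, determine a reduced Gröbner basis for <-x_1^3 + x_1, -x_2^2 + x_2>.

G = {x_1^3 - x_1, x_2^2 - x_2}

f_1 = -x_1^3 + x_1, LT = x_1^3.
f_2 = -x_2^2 + x_2, LT = x_2^2.

The S-polynomials (S(f_1,f_2)) all reduce to 0 modulo the current basis, so we have a Gröbner basis.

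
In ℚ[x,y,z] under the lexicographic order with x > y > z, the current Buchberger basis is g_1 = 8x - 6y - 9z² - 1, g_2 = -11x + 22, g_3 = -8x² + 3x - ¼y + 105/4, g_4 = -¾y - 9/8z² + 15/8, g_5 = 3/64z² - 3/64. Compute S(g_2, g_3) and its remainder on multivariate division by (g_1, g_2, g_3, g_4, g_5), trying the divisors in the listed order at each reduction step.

S(g_2, g_3) = -13/8x - 1/32y + 105/32; remainder on division = 0.

lcm(LM(g_2), LM(g_3)) = x².
S = (lcm/LT(g_2))·g_2 − (lcm/LT(g_3))·g_3 = -13/8x - 1/32y + 105/32.
Reduce S modulo (g_1, g_2, g_3, g_4, g_5) in that order:
  leading term x: subtract (-13/64)·g_1 from -13/8x - 1/32y + 105/32 → -5/4y - 117/64z² + 197/64
  leading term y: subtract (5/3)·g_4 from -5/4y - 117/64z² + 197/64 → 3/64z² - 3/64
  leading term z²: subtract (1)·g_5 from 3/64z² - 3/64 → 0
The remainder is 0, so this S-polynomial contributes no new basis element.
This is the inner loop of Buchberger's algorithm — each nonzero remainder becomes a new basis element.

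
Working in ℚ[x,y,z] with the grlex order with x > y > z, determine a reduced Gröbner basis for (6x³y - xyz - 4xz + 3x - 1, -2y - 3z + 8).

G = {x³z - 8/3x³ - ⅙xz² + 8/9xz - ⅓x + 1/9, y + 3/2z - 4}

f_1 = 6x³y - xyz - 4xz + 3x - 1, LT = x³y.
f_2 = -2y - 3z + 8, LT = y.

S(f_1,f_2): lcm = x³y. S = -3/2x³z + 4x³ - ⅙xyz - ⅔xz + ½x - ⅙.
  leading term x³z: no divisor's leading term divides it; move -3/2x³z to the remainder.
  leading term x³: no divisor's leading term divides it; move 4x³ to the remainder.
  leading term xyz: subtract (1/12xz)·f_2 from -⅙xyz - ⅔xz + ½x - ⅙ → ¼xz² - 4/3xz + ½x - ⅙
  leading term xz²: no divisor's leading term divides it; move ¼xz² to the remainder.
  leading term xz: no divisor's leading term divides it; move -4/3xz to the remainder.
  leading term x: no divisor's leading term divides it; move ½x to the remainder.
  leading term 1: no divisor's leading term divides it; move -⅙ to the remainder.
  remainder -3/2x³z + 4x³ + ¼xz² - 4/3xz + ½x - ⅙ ≠ 0; add g_3 = -3/2x³z + 4x³ + ¼xz² - 4/3xz + ½x - ⅙ to the basis.

The other S-polynomials (S(f_1,g_3), S(f_2,g_3)) all reduce to 0 modulo the current basis, so we have a Gröbner basis.
Inter-reduce: drop elements whose leading term is divisible by another's, tail-reduce, and make monic.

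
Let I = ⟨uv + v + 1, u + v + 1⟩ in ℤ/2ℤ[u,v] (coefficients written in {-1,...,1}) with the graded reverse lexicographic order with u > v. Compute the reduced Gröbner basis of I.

G = {v² + 1, u + v + 1}

This is the nonlinear analogue of row-reducing a linear system.

f_1 = uv + v + 1, LT = uv.
f_2 = u + v + 1, LT = u.

S(f_1,f_2): lcm = uv. S = v² + 1.
  reduce S modulo (f_1, f_2):
  remainder v² + 1 ≠ 0; add g_3 = v² + 1 to the basis.

The other S-polynomials (S(f_1,g_3), S(f_2,g_3)) all reduce to 0 modulo the current basis, so we have a Gröbner basis.
Inter-reduce: drop elements whose leading term is divisible by another's, tail-reduce, and make monic.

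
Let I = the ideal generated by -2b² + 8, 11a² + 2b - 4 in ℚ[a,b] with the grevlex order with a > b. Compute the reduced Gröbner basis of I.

G = {a² + 2/11b - 4/11, b² - 4}

f_1 = -2b² + 8, LT = b².
f_2 = 11a² + 2b - 4, LT = a².

S(f_1,f_2): leading monomials are coprime, so the S-polynomial reduces to 0 (Buchberger's first criterion).
Every S-polynomial of the final basis reduces to 0, so we have a Gröbner basis.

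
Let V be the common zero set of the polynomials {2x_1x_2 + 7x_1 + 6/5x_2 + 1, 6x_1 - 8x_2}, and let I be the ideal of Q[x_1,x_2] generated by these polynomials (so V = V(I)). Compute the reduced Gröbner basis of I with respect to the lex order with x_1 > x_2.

G = {x_1 - 4/3x_2, x_2^2 + 79/20x_2 + 3/8}

f_1 = 2x_1x_2 + 7x_1 + 6/5x_2 + 1, LT = x_1x_2.
f_2 = 6x_1 - 8x_2, LT = x_1.

S(f_1,f_2): lcm = x_1x_2. S = 7/2x_1 + 4/3x_2^2 + 3/5x_2 + 1/2.
  leading term x_1: subtract (7/12)·f_2 from 7/2x_1 + 4/3x_2^2 + 3/5x_2 + 1/2 → 4/3x_2^2 + 79/15x_2 + 1/2
  leading term x_2^2: no divisor's leading term divides it; move 4/3x_2^2 to the remainder.
  leading term x_2: no divisor's leading term divides it; move 79/15x_2 to the remainder.
  leading term 1: no divisor's leading term divides it; move 1/2 to the remainder.
  remainder 4/3x_2^2 + 79/15x_2 + 1/2 ≠ 0; add g_3 = 4/3x_2^2 + 79/15x_2 + 1/2 to the basis.

S(f_1,g_3): lcm = x_1x_2^2. S = -9/20x_1x_2 - 3/8x_1 + 3/5x_2^2 + 1/2x_2.
  leading term x_1x_2: subtract (-9/40)·f_1 from -9/20x_1x_2 - 3/8x_1 + 3/5x_2^2 + 1/2x_2 → 6/5x_1 + 3/5x_2^2 + 77/100x_2 + 9/40
  leading term x_1: subtract (1/5)·f_2 from 6/5x_1 + 3/5x_2^2 + 77/100x_2 + 9/40 → 3/5x_2^2 + 237/100x_2 + 9/40
  leading term x_2^2: subtract (9/20)·g_3 from 3/5x_2^2 + 237/100x_2 + 9/40 → 0
  remainder 0.

S(f_2,g_3): leading monomials are coprime, so the S-polynomial reduces to 0 (Buchberger's first criterion).
Every S-polynomial of the final basis reduces to 0, so we have a Gröbner basis.
Inter-reduce: drop elements whose leading term is divisible by another's, tail-reduce, and make monic.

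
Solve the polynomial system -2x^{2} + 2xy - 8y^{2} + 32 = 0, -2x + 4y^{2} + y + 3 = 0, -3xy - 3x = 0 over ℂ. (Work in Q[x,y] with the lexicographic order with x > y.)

{(3, -1)}

Compute a lex Gröbner basis by Buchberger's algorithm.
f_1 = -2x^{2} + 2xy - 8y^{2} + 32, LT = x^{2}.
f_2 = -2x + 4y^{2} + y + 3, LT = x.
f_3 = -3xy - 3x, LT = xy.

S(f_1,f_2): lcm = x^{2}. S = 2xy^{2} - \tfrac{1}{2}xy + \tfrac{3}{2}x + 4y^{2} - 16.
  reduce S modulo (f_1, f_2, f_3):
  remainder 4y^{4} + \tfrac{39}{4}y^{2} - \tfrac{55}{4} ≠ 0; add h_4 = 4y^{4} + \tfrac{39}{4}y^{2} - \tfrac{55}{4} to the basis.

S(f_1,f_3): lcm = x^{2}y. S = -x^{2} - xy^{2} + 4y^{3} - 16y.
  reduce S modulo (f_1, f_2, f_3, h_4):
  remainder \tfrac{3}{2}y^{3} + \tfrac{55}{8}y^{2} - \tfrac{35}{2}y - \tfrac{183}{8} ≠ 0; add h_5 = \tfrac{3}{2}y^{3} + \tfrac{55}{8}y^{2} - \tfrac{35}{2}y - \tfrac{183}{8} to the basis.

S(f_2,f_3): lcm = xy. S = -x - 2y^{3} - \tfrac{1}{2}y^{2} - \tfrac{3}{2}y.
  reduce S modulo (f_1, f_2, f_3, h_4, h_5):
  remainder \tfrac{20}{3}y^{2} - \tfrac{76}{3}y - 32 ≠ 0; add h_6 = \tfrac{20}{3}y^{2} - \tfrac{76}{3}y - 32 to the basis.

S(f_3,h_4): lcm = xy^{4}. S = xy^{3} - \tfrac{39}{16}xy^{2} + \tfrac{55}{16}x.
  reduce S modulo (f_1, f_2, f_3, h_4, h_5, h_6):
  remainder \tfrac{7021}{80}y + \tfrac{7021}{80} ≠ 0; add h_7 = \tfrac{7021}{80}y + \tfrac{7021}{80} to the basis.

The other S-polynomials (S(f_1,h_4), S(f_2,h_4), S(f_1,h_5), S(f_2,h_5), S(f_3,h_5), S(h_4,h_5), S(f_1,h_6), S(f_2,h_6), S(f_3,h_6), S(h_4,h_6), S(h_5,h_6), S(f_1,h_7), S(f_2,h_7), S(f_3,h_7), S(h_4,h_7), S(h_5,h_7), S(h_6,h_7)) all reduce to 0 modulo the current basis, so we have a Gröbner basis.
Inter-reduce: drop elements whose leading term is divisible by another's, tail-reduce, and make monic.
Reduced Gröbner basis: {x - 3, y + 1}.

From the last basis element, y + 1 = 0, so y takes values in {-1}. Each choice, substituted upward through the basis, yields the corresponding point(s) of the solution set.
  y = -1: the earlier basis element becomes x - 3 = 0, giving x = 3 — point (3, -1).
A lex Gröbner basis triangularizes the system, enabling back-substitution.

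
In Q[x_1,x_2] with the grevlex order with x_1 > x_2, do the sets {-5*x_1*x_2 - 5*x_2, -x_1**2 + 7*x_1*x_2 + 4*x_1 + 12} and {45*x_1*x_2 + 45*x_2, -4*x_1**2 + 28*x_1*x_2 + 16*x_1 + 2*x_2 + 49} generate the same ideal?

Equality of ideals is decidable: compute both reduced Gröbner bases (unique for the ordering) and check whether they agree.
Buchberger on the first generating set:
f_1 = -5*x_1*x_2 - 5*x_2, LT = x_1*x_2.
f_2 = -x_1**2 + 7*x_1*x_2 + 4*x_1 + 12, LT = x_1**2.

S(f_1,f_2): lcm = x_1**2*x_2. S = 7*x_1*x_2**2 + 5*x_1*x_2 + 12*x_2.
  leading term x_1*x_2**2: subtract (-7/5*x_2)·f_1 from 7*x_1*x_2**2 + 5*x_1*x_2 + 12*x_2 → 5*x_1*x_2 - 7*x_2**2 + 12*x_2
  leading term x_1*x_2: subtract (-1)·f_1 from 5*x_1*x_2 - 7*x_2**2 + 12*x_2 → -7*x_2**2 + 7*x_2
  leading term x_2**2: no divisor's leading term divides it; move -7*x_2**2 to the remainder.
  leading term x_2: no divisor's leading term divides it; move 7*x_2 to the remainder.
  remainder -7*x_2**2 + 7*x_2 ≠ 0; add g_3 = -7*x_2**2 + 7*x_2 to the basis.

S(f_1,g_3): lcm = x_1*x_2**2. S = x_1*x_2 + x_2**2.
  leading term x_1*x_2: subtract (-1/5)·f_1 from x_1*x_2 + x_2**2 → x_2**2 - x_2
  leading term x_2**2: subtract (-1/7)·g_3 from x_2**2 - x_2 → 0
  remainder 0.

S(f_2,g_3): leading monomials are coprime, so the S-polynomial reduces to 0 (Buchberger's first criterion).
Every S-polynomial of the final basis reduces to 0, so we have a Gröbner basis.
Inter-reduce: drop elements whose leading term is divisible by another's, tail-reduce, and make monic.
Reduced Gröbner basis: {x_1**2 - 4*x_1 + 7*x_2 - 12, x_1*x_2 + x_2, x_2**2 - x_2}.

Buchberger on the second generating set:
h_1 = 45*x_1*x_2 + 45*x_2, LT = x_1*x_2.
h_2 = -4*x_1**2 + 28*x_1*x_2 + 16*x_1 + 2*x_2 + 49, LT = x_1**2.

S(h_1,h_2): lcm = x_1**2*x_2. S = 7*x_1*x_2**2 + 5*x_1*x_2 + 1/2*x_2**2 + 49/4*x_2.
  leading term x_1*x_2**2: subtract (7/45*x_2)·h_1 from 7*x_1*x_2**2 + 5*x_1*x_2 + 1/2*x_2**2 + 49/4*x_2 → 5*x_1*x_2 - 13/2*x_2**2 + 49/4*x_2
  leading term x_1*x_2: subtract (1/9)·h_1 from 5*x_1*x_2 - 13/2*x_2**2 + 49/4*x_2 → -13/2*x_2**2 + 29/4*x_2
  leading term x_2**2: no divisor's leading term divides it; move -13/2*x_2**2 to the remainder.
  leading term x_2: no divisor's leading term divides it; move 29/4*x_2 to the remainder.
  remainder -13/2*x_2**2 + 29/4*x_2 ≠ 0; add k_3 = -13/2*x_2**2 + 29/4*x_2 to the basis.

S(h_1,k_3): lcm = x_1*x_2**2. S = 29/26*x_1*x_2 + x_2**2.
  leading term x_1*x_2: subtract (29/1170)·h_1 from 29/26*x_1*x_2 + x_2**2 → x_2**2 - 29/26*x_2
  leading term x_2**2: subtract (-2/13)·k_3 from x_2**2 - 29/26*x_2 → 0
  remainder 0.

S(h_2,k_3): leading monomials are coprime, so the S-polynomial reduces to 0 (Buchberger's first criterion).
Every S-polynomial of the final basis reduces to 0, so we have a Gröbner basis.
Inter-reduce: drop elements whose leading term is divisible by another's, tail-reduce, and make monic.
Reduced Gröbner basis: {x_1**2 - 4*x_1 + 13/2*x_2 - 49/4, x_1*x_2 + x_2, x_2**2 - 29/26*x_2}.

These differ, so the ideals are not equal.

No, the ideals differ.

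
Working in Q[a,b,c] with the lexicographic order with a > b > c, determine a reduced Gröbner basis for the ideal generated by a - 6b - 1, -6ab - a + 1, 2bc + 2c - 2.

G = {a + 4c - 5, b + 2/3c - 2/3, c^2 - 5/2c + 3/2}

f_1 = a - 6b - 1, LT = a.
f_2 = -6ab - a + 1, LT = ab.
f_3 = 2bc + 2c - 2, LT = bc.

S(f_1,f_2): lcm = ab. S = -1/6a - 6b^2 - b + 1/6.
  leading term a: subtract (-1/6)·f_1 from -1/6a - 6b^2 - b + 1/6 → -6b^2 - 2b
  leading term b^2: no divisor's leading term divides it; move -6b^2 to the remainder.
  leading term b: no divisor's leading term divides it; move -2b to the remainder.
  remainder -6b^2 - 2b ≠ 0; add g_4 = -6b^2 - 2b to the basis.

S(f_2,f_3): lcm = abc. S = -5/6ac + a - 1/6c.
  leading term ac: subtract (-5/6c)·f_1 from -5/6ac + a - 1/6c → a - 5bc - c
  leading term a: subtract (1)·f_1 from a - 5bc - c → -5bc + 6b - c + 1
  leading term bc: subtract (-5/2)·f_3 from -5bc + 6b - c + 1 → 6b + 4c - 4
  leading term b: no divisor's leading term divides it; move 6b to the remainder.
  leading term c: no divisor's leading term divides it; move 4c to the remainder.
  leading term 1: no divisor's leading term divides it; move -4 to the remainder.
  remainder 6b + 4c - 4 ≠ 0; add g_5 = 6b + 4c - 4 to the basis.

S(f_3,g_5): lcm = bc. S = -2/3c^2 + 5/3c - 1.
  leading term c^2: no divisor's leading term divides it; move -2/3c^2 to the remainder.
  leading term c: no divisor's leading term divides it; move 5/3c to the remainder.
  leading term 1: no divisor's leading term divides it; move -1 to the remainder.
  remainder -2/3c^2 + 5/3c - 1 ≠ 0; add g_6 = -2/3c^2 + 5/3c - 1 to the basis.

The other S-polynomials (S(f_1,f_3), S(f_1,g_4), S(f_2,g_4), S(f_3,g_4), S(f_1,g_5), S(f_2,g_5), S(g_4,g_5), S(f_1,g_6), S(f_2,g_6), S(f_3,g_6), S(g_4,g_6), S(g_5,g_6)) all reduce to 0 modulo the current basis, so we have a Gröbner basis.
Inter-reduce: drop elements whose leading term is divisible by another's, tail-reduce, and make monic.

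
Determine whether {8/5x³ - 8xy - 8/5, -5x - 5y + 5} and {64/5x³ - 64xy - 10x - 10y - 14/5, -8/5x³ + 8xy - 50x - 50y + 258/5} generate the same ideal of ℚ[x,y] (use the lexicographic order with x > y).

Yes, the ideals are equal.

Equality of ideals is decidable: compute both reduced Gröbner bases (unique for the ordering) and check whether they agree.
Buchberger on the first generating set:
f_1 = 8/5x³ - 8xy - 8/5, LT = x³.
f_2 = -5x - 5y + 5, LT = x.

S(f_1,f_2): lcm = x³. S = -x²y + x² - 5xy - 1.
  leading term x²y: subtract (⅕xy)·f_2 from -x²y + x² - 5xy - 1 → x² + xy² - 6xy - 1
  leading term x²: subtract (-⅕x)·f_2 from x² + xy² - 6xy - 1 → xy² - 7xy + x - 1
  leading term xy²: subtract (-⅕y²)·f_2 from xy² - 7xy + x - 1 → -7xy + x - y³ + y² - 1
  leading term xy: subtract (7/5y)·f_2 from -7xy + x - y³ + y² - 1 → x - y³ + 8y² - 7y - 1
  leading term x: subtract (-⅕)·f_2 from x - y³ + 8y² - 7y - 1 → -y³ + 8y² - 8y
  leading term y³: no divisor's leading term divides it; move -y³ to the remainder.
  leading term y²: no divisor's leading term divides it; move 8y² to the remainder.
  leading term y: no divisor's leading term divides it; move -8y to the remainder.
  remainder -y³ + 8y² - 8y ≠ 0; add g_3 = -y³ + 8y² - 8y to the basis.

S(f_1,g_3): leading monomials are coprime, so the S-polynomial reduces to 0 (Buchberger's first criterion).
S(f_2,g_3): leading monomials are coprime, so the S-polynomial reduces to 0 (Buchberger's first criterion).
Every S-polynomial of the final basis reduces to 0, so we have a Gröbner basis.
Inter-reduce: drop elements whose leading term is divisible by another's, tail-reduce, and make monic.
Reduced Gröbner basis: {x + y - 1, y³ - 8y² + 8y}.

Buchberger on the second generating set:
h_1 = 64/5x³ - 64xy - 10x - 10y - 14/5, LT = x³.
h_2 = -8/5x³ + 8xy - 50x - 50y + 258/5, LT = x³.

S(h_1,h_2): lcm = x³. S = -1025/32x - 1025/32y + 1025/32.
  leading term x: no divisor's leading term divides it; move -1025/32x to the remainder.
  leading term y: no divisor's leading term divides it; move -1025/32y to the remainder.
  leading term 1: no divisor's leading term divides it; move 1025/32 to the remainder.
  remainder -1025/32x - 1025/32y + 1025/32 ≠ 0; add k_3 = -1025/32x - 1025/32y + 1025/32 to the basis.

S(h_1,k_3): lcm = x³. S = -x²y + x² - 5xy - 25/32x - 25/32y - 7/32.
  leading term x²y: subtract (32/1025xy)·k_3 from -x²y + x² - 5xy - 25/32x - 25/32y - 7/32 → x² + xy² - 6xy - 25/32x - 25/32y - 7/32
  leading term x²: subtract (-32/1025x)·k_3 from x² + xy² - 6xy - 25/32x - 25/32y - 7/32 → xy² - 7xy + 7/32x - 25/32y - 7/32
  leading term xy²: subtract (-32/1025y²)·k_3 from xy² - 7xy + 7/32x - 25/32y - 7/32 → -7xy + 7/32x - y³ + y² - 25/32y - 7/32
  leading term xy: subtract (224/1025y)·k_3 from -7xy + 7/32x - y³ + y² - 25/32y - 7/32 → 7/32x - y³ + 8y² - 249/32y - 7/32
  leading term x: subtract (-7/1025)·k_3 from 7/32x - y³ + 8y² - 249/32y - 7/32 → -y³ + 8y² - 8y
  leading term y³: no divisor's leading term divides it; move -y³ to the remainder.
  leading term y²: no divisor's leading term divides it; move 8y² to the remainder.
  leading term y: no divisor's leading term divides it; move -8y to the remainder.
  remainder -y³ + 8y² - 8y ≠ 0; add k_4 = -y³ + 8y² - 8y to the basis.

S(h_2,k_3): lcm = x³. S = -x²y + x² - 5xy + 125/4x + 125/4y - 129/4.
  leading term x²y: subtract (32/1025xy)·k_3 from -x²y + x² - 5xy + 125/4x + 125/4y - 129/4 → x² + xy² - 6xy + 125/4x + 125/4y - 129/4
  leading term x²: subtract (-32/1025x)·k_3 from x² + xy² - 6xy + 125/4x + 125/4y - 129/4 → xy² - 7xy + 129/4x + 125/4y - 129/4
  leading term xy²: subtract (-32/1025y²)·k_3 from xy² - 7xy + 129/4x + 125/4y - 129/4 → -7xy + 129/4x - y³ + y² + 125/4y - 129/4
  leading term xy: subtract (224/1025y)·k_3 from -7xy + 129/4x - y³ + y² + 125/4y - 129/4 → 129/4x - y³ + 8y² + 97/4y - 129/4
  leading term x: subtract (-1032/1025)·k_3 from 129/4x - y³ + 8y² + 97/4y - 129/4 → -y³ + 8y² - 8y
  leading term y³: subtract (1)·k_4 from -y³ + 8y² - 8y → 0
  remainder 0.

S(h_1,k_4): leading monomials are coprime, so the S-polynomial reduces to 0 (Buchberger's first criterion).
S(h_2,k_4): leading monomials are coprime, so the S-polynomial reduces to 0 (Buchberger's first criterion).
S(k_3,k_4): leading monomials are coprime, so the S-polynomial reduces to 0 (Buchberger's first criterion).
Every S-polynomial of the final basis reduces to 0, so we have a Gröbner basis.
Inter-reduce: drop elements whose leading term is divisible by another's, tail-reduce, and make monic.
Reduced Gröbner basis: {x + y - 1, y³ - 8y² + 8y}.

These coincide, so the ideals are equal.
The same test decides containment: I ⊆ J iff every generator of I reduces to 0 modulo a Gröbner basis of J.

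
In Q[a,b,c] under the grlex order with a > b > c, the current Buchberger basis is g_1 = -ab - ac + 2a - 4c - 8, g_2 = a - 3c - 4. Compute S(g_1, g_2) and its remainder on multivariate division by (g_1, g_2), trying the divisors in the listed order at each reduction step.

S(g_1, g_2) = ac + 3bc - 2a + 4b + 4c + 8; remainder on division = 3bc + 3c^2 + 4b + 2c.

lcm(LM(g_1), LM(g_2)) = ab.
S = (lcm/LT(g_1))·g_1 − (lcm/LT(g_2))·g_2 = ac + 3bc - 2a + 4b + 4c + 8.
Reduce S modulo (g_1, g_2) in that order:
  leading term ac: subtract (c)·g_2 from ac + 3bc - 2a + 4b + 4c + 8 → 3bc + 3c^2 - 2a + 4b + 8c + 8
  leading term bc: no divisor's leading term divides it; move 3bc to the remainder.
  leading term c^2: no divisor's leading term divides it; move 3c^2 to the remainder.
  leading term a: subtract (-2)·g_2 from -2a + 4b + 8c + 8 → 4b + 2c
  leading term b: no divisor's leading term divides it; move 4b to the remainder.
  leading term c: no divisor's leading term divides it; move 2c to the remainder.
The remainder 3bc + 3c^2 + 4b + 2c is nonzero, so it would be added as the next basis element.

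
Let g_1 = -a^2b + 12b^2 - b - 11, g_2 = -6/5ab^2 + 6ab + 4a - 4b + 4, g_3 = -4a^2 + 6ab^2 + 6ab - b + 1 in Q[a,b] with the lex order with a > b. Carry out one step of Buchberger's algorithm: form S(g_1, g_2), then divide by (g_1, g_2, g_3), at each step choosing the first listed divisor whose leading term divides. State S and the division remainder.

lcm(LM(g_1), LM(g_2)) = a^2b^2.
S = (lcm/LT(g_1))·g_1 − (lcm/LT(g_2))·g_2 = 5a^2b + 10/3a^2 - 10/3ab + 10/3a - 12b^3 + b^2 + 11b.
Reduce S modulo (g_1, g_2, g_3) in that order:
  leading term a^2b: subtract (-5)·g_1 from 5a^2b + 10/3a^2 - 10/3ab + 10/3a - 12b^3 + b^2 + 11b → 10/3a^2 - 10/3ab + 10/3a - 12b^3 + 61b^2 + 6b - 55
  leading term a^2: subtract (-5/6)·g_3 from 10/3a^2 - 10/3ab + 10/3a - 12b^3 + 61b^2 + 6b - 55 → 5ab^2 + 5/3ab + 10/3a - 12b^3 + 61b^2 + 31/6b - 325/6
  leading term ab^2: subtract (-25/6)·g_2 from 5ab^2 + 5/3ab + 10/3a - 12b^3 + 61b^2 + 31/6b - 325/6 → 80/3ab + 20a - 12b^3 + 61b^2 - 23/2b - 75/2
  leading term ab: no divisor's leading term divides it; move 80/3ab to the remainder.
  leading term a: no divisor's leading term divides it; move 20a to the remainder.
  leading term b^3: no divisor's leading term divides it; move -12b^3 to the remainder.
  leading term b^2: no divisor's leading term divides it; move 61b^2 to the remainder.
  leading term b: no divisor's leading term divides it; move -23/2b to the remainder.
  leading term 1: no divisor's leading term divides it; move -75/2 to the remainder.
The remainder 80/3ab + 20a - 12b^3 + 61b^2 - 23/2b - 75/2 is nonzero, so it would be added as the next basis element.

S(g_1, g_2) = 5a^2b + 10/3a^2 - 10/3ab + 10/3a - 12b^3 + b^2 + 11b; remainder on division = 80/3ab + 20a - 12b^3 + 61b^2 - 23/2b - 75/2.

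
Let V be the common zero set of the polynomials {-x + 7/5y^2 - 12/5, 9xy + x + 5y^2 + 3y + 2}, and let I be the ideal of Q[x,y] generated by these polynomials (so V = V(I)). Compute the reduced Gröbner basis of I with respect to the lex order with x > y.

f_1 = -x + 7/5y^2 - 12/5, LT = x.
f_2 = 9xy + x + 5y^2 + 3y + 2, LT = xy.

S(f_1,f_2): lcm = xy. S = -1/9x - 7/5y^3 - 5/9y^2 + 31/15y - 2/9.
  leading term x: subtract (1/9)·f_1 from -1/9x - 7/5y^3 - 5/9y^2 + 31/15y - 2/9 → -7/5y^3 - 32/45y^2 + 31/15y + 2/45
  leading term y^3: no divisor's leading term divides it; move -7/5y^3 to the remainder.
  leading term y^2: no divisor's leading term divides it; move -32/45y^2 to the remainder.
  leading term y: no divisor's leading term divides it; move 31/15y to the remainder.
  leading term 1: no divisor's leading term divides it; move 2/45 to the remainder.
  remainder -7/5y^3 - 32/45y^2 + 31/15y + 2/45 ≠ 0; add g_3 = -7/5y^3 - 32/45y^2 + 31/15y + 2/45 to the basis.

The other S-polynomials (S(f_1,g_3), S(f_2,g_3)) all reduce to 0 modulo the current basis, so we have a Gröbner basis.
Inter-reduce: drop elements whose leading term is divisible by another's, tail-reduce, and make monic.

G = {x - 7/5y^2 + 12/5, y^3 + 32/63y^2 - 31/21y - 2/63}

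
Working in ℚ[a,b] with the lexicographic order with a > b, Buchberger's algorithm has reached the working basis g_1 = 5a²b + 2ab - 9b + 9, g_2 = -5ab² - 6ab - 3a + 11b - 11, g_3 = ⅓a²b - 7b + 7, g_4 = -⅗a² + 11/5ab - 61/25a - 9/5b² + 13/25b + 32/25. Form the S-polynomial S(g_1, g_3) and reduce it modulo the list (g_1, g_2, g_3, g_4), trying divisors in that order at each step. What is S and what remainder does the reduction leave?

S(g_1, g_3) = ⅖ab + 96/5b - 96/5; remainder on division = ⅖ab + 96/5b - 96/5.

lcm(LM(g_1), LM(g_3)) = a²b.
S = (lcm/LT(g_1))·g_1 − (lcm/LT(g_3))·g_3 = ⅖ab + 96/5b - 96/5.
Reduce S modulo (g_1, g_2, g_3, g_4) in that order:
  leading term ab: no divisor's leading term divides it; move ⅖ab to the remainder.
  leading term b: no divisor's leading term divides it; move 96/5b to the remainder.
  leading term 1: no divisor's leading term divides it; move -96/5 to the remainder.
The remainder ⅖ab + 96/5b - 96/5 is nonzero, so it would be added as the next basis element.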